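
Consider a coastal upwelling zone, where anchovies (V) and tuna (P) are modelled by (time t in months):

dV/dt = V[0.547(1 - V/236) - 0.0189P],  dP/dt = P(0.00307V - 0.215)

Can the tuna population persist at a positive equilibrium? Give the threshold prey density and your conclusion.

Threshold V = 70; K > 70, so yes, the predator persists.

The predator equation gives dP/dt > 0 only when V > 0.215/0.00307 = 70.
Without the predator, V → K = 236. Since 236 > 70, the predator can invade and persist.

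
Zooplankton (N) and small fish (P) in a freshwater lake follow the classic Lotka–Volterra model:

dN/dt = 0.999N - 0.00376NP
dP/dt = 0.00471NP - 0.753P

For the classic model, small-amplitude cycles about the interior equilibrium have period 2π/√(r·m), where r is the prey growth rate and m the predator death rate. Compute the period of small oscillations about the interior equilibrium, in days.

T ≈ 7.24 days

Here r = 0.999 and m = 0.753, so r·m = 0.752.
ω = √0.752 = 0.867 per day, hence T = 2π/ω ≈ 7.24 days.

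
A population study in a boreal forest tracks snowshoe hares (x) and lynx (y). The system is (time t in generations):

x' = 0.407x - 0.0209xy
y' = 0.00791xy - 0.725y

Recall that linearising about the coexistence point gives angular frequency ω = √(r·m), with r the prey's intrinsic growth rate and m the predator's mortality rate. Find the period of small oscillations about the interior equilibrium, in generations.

T ≈ 11.6 generations

Here r = 0.407 and m = 0.725, so r·m = 0.295.
ω = √0.295 = 0.543 per generation, hence T = 2π/ω ≈ 11.6 generations.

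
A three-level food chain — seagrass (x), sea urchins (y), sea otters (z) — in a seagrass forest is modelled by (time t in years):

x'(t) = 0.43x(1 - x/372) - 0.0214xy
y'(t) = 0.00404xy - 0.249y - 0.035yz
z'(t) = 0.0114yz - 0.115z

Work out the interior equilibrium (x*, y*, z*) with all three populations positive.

From dz/dt = 0: 0.0114y* = 0.115, so y* = 10.1.
From dx/dt = 0: 0.43(1 - x*/372) = 0.0214·10.1, giving x* = 372·(1 - 0.502) = 185.
From dy/dt = 0: 0.00404·185 - 0.249 = 0.035z*, so z* = 0.499/0.035 = 14.3.

x* ≈ 185, y* ≈ 10.1, z* ≈ 14.3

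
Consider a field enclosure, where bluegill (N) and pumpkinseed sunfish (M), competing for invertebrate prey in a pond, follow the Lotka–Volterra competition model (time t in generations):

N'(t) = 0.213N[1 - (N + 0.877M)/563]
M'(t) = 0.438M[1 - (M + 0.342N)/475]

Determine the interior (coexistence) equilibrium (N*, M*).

Setting both brackets to zero gives the nullclines N + 0.877M = 563 and 0.342N + M = 475.
Substituting M = 475 - 0.342N into the first: N(1 - 0.877·0.342) = 563 - 0.877·475.
So N* = 146/0.7 = 209, and then M* = 475 - 0.342·209 = 403.

N* ≈ 209, M* ≈ 403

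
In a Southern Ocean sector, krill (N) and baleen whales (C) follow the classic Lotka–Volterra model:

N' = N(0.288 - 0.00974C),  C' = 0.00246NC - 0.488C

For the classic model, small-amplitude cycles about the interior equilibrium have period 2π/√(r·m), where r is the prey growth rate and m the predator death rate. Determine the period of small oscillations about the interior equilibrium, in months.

Here r = 0.288 and m = 0.488, so r·m = 0.141.
ω = √0.141 = 0.375 per month, hence T = 2π/ω ≈ 16.8 months.

T ≈ 16.8 months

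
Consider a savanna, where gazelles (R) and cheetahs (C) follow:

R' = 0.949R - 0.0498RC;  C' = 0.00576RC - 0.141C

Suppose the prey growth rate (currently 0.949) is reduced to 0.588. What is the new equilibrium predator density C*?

At the interior fixed point, setting dR/dt = 0 with R > 0 fixes C* = (prey growth rate)/(RC coefficient) — independent of the other coefficients.
With the change, C* = 0.588/0.0498 = 11.8; it falls from 19.1.

C* ≈ 11.8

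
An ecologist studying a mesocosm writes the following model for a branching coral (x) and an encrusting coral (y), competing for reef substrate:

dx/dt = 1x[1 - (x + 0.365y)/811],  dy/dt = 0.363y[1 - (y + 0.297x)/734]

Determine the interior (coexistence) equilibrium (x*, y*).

Setting both brackets to zero gives the nullclines x + 0.365y = 811 and 0.297x + y = 734.
Substituting y = 734 - 0.297x into the first: x(1 - 0.365·0.297) = 811 - 0.365·734.
So x* = 543/0.892 = 609, and then y* = 734 - 0.297·609 = 553.

x* ≈ 609, y* ≈ 553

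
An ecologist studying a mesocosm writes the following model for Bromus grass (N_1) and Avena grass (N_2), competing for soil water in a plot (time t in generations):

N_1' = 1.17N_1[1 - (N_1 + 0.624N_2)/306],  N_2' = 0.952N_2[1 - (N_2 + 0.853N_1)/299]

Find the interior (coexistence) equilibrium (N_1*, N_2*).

N_1* ≈ 255, N_2* ≈ 81.2

Setting both brackets to zero gives the nullclines N_1 + 0.624N_2 = 306 and 0.853N_1 + N_2 = 299.
Substituting N_2 = 299 - 0.853N_1 into the first: N_1(1 - 0.624·0.853) = 306 - 0.624·299.
So N_1* = 119/0.468 = 255, and then N_2* = 299 - 0.853·255 = 81.2.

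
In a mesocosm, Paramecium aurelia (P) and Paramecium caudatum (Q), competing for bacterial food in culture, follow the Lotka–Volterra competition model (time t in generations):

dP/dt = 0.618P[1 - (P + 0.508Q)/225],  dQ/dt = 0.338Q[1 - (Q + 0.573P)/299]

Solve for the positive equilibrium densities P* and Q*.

P* ≈ 103, Q* ≈ 240

Setting both brackets to zero gives the nullclines P + 0.508Q = 225 and 0.573P + Q = 299.
Substituting Q = 299 - 0.573P into the first: P(1 - 0.508·0.573) = 225 - 0.508·299.
So P* = 73.1/0.709 = 103, and then Q* = 299 - 0.573·103 = 240.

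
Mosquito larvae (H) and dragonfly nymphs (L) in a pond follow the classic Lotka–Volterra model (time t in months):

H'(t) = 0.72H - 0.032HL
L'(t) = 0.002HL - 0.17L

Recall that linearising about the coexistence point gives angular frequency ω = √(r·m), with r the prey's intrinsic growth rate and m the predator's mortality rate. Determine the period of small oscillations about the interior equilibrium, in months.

T ≈ 18 months

Here r = 0.72 and m = 0.17, so r·m = 0.122.
ω = √0.122 = 0.35 per month, hence T = 2π/ω ≈ 18 months.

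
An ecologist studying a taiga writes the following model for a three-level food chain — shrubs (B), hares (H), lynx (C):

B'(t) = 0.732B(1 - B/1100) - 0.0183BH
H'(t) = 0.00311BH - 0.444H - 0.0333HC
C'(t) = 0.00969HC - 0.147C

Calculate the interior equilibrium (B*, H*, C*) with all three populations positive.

B* ≈ 683, H* ≈ 15.2, C* ≈ 50.4

From dC/dt = 0: 0.00969H* = 0.147, so H* = 15.2.
From dB/dt = 0: 0.732(1 - B*/1100) = 0.0183·15.2, giving B* = 1100·(1 - 0.379) = 683.
From dH/dt = 0: 0.00311·683 - 0.444 = 0.0333C*, so C* = 1.68/0.0333 = 50.4.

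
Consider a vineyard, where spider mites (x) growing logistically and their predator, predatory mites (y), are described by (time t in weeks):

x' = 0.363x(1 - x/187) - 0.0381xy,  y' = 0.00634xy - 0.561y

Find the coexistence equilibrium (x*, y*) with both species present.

From dy/dt = 0 with y > 0: 0.00634x* = 0.561, so x* = 88.5.
Substitute into dx/dt = 0: 0.363(1 - 88.5/187) = 0.0381y*.
The bracket is 0.527, giving y* = 0.191/0.0381 = 5.02.

x* ≈ 88.5, y* ≈ 5.02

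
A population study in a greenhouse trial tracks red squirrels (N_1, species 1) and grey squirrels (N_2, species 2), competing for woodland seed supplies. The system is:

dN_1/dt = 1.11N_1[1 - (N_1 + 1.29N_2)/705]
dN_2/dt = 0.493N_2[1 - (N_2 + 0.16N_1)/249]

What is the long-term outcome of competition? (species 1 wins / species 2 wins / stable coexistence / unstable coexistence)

stable coexistence

Compare the nullcline intercepts: K1/α12 = 705/1.29 = 547 > K2 = 249; K2/α21 = 249/0.16 = 1560 > K1 = 705.
Since both inequalities hold, each species can invade when rare, so the interior equilibrium is stable.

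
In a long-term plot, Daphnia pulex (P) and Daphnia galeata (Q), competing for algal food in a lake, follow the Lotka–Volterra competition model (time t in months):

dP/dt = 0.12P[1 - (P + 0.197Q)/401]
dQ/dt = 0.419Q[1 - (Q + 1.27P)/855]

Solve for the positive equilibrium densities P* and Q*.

Setting both brackets to zero gives the nullclines P + 0.197Q = 401 and 1.27P + Q = 855.
Substituting Q = 855 - 1.27P into the first: P(1 - 0.197·1.27) = 401 - 0.197·855.
So P* = 233/0.75 = 310, and then Q* = 855 - 1.27·310 = 461.

P* ≈ 310, Q* ≈ 461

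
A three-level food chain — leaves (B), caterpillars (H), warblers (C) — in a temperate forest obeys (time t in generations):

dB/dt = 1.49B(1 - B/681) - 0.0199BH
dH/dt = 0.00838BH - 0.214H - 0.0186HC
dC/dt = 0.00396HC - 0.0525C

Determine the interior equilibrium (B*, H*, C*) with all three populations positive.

From dC/dt = 0: 0.00396H* = 0.0525, so H* = 13.3.
From dB/dt = 0: 1.49(1 - B*/681) = 0.0199·13.3, giving B* = 681·(1 - 0.177) = 560.
From dH/dt = 0: 0.00838·560 - 0.214 = 0.0186C*, so C* = 4.48/0.0186 = 241.

B* ≈ 560, H* ≈ 13.3, C* ≈ 241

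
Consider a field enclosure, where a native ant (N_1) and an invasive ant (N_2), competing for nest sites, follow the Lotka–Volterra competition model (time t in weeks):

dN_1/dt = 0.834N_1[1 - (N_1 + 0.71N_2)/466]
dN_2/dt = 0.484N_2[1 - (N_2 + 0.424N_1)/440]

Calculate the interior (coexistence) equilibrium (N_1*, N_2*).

Setting both brackets to zero gives the nullclines N_1 + 0.71N_2 = 466 and 0.424N_1 + N_2 = 440.
Substituting N_2 = 440 - 0.424N_1 into the first: N_1(1 - 0.71·0.424) = 466 - 0.71·440.
So N_1* = 154/0.699 = 220, and then N_2* = 440 - 0.424·220 = 347.

N_1* ≈ 220, N_2* ≈ 347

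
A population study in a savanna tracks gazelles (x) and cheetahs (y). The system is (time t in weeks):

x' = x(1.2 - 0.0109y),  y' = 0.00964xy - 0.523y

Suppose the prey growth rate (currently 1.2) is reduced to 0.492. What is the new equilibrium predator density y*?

At the interior fixed point, setting dx/dt = 0 with x > 0 fixes y* = (prey growth rate)/(xy coefficient) — independent of the other coefficients.
With the change, y* = 0.492/0.0109 = 45.1; it falls from 110.

y* ≈ 45.1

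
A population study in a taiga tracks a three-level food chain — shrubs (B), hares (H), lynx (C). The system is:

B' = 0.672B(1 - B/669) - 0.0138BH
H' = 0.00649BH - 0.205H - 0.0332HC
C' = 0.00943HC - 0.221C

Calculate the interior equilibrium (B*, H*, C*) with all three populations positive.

B* ≈ 347, H* ≈ 23.4, C* ≈ 61.7

From dC/dt = 0: 0.00943H* = 0.221, so H* = 23.4.
From dB/dt = 0: 0.672(1 - B*/669) = 0.0138·23.4, giving B* = 669·(1 - 0.481) = 347.
From dH/dt = 0: 0.00649·347 - 0.205 = 0.0332C*, so C* = 2.05/0.0332 = 61.7.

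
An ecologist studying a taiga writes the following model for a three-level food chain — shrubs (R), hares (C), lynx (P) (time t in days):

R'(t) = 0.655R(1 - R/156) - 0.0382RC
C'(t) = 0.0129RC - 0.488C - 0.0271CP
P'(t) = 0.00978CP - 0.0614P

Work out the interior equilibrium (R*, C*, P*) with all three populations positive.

From dP/dt = 0: 0.00978C* = 0.0614, so C* = 6.28.
From dR/dt = 0: 0.655(1 - R*/156) = 0.0382·6.28, giving R* = 156·(1 - 0.366) = 98.9.
From dC/dt = 0: 0.0129·98.9 - 0.488 = 0.0271P*, so P* = 0.788/0.0271 = 29.1.

R* ≈ 98.9, C* ≈ 6.28, P* ≈ 29.1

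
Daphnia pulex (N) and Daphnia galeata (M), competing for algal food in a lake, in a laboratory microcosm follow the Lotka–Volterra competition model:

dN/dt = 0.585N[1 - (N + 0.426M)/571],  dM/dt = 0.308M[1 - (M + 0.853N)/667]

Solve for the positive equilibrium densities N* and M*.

N* ≈ 451, M* ≈ 283

Setting both brackets to zero gives the nullclines N + 0.426M = 571 and 0.853N + M = 667.
Substituting M = 667 - 0.853N into the first: N(1 - 0.426·0.853) = 571 - 0.426·667.
So N* = 287/0.637 = 451, and then M* = 667 - 0.853·451 = 283.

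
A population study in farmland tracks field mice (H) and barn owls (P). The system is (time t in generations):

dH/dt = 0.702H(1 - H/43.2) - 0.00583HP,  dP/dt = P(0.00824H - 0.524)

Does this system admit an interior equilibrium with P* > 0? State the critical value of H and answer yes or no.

Threshold H = 63.6; K < 63.6, so no, the predator goes extinct.

The predator equation gives dP/dt > 0 only when H > 0.524/0.00824 = 63.6.
Without the predator, H → K = 43.2. Since 43.2 < 63.6, the predator cannot invade.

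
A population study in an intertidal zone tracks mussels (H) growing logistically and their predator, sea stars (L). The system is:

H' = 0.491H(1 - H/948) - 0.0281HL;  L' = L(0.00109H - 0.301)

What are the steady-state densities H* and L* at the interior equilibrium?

From dL/dt = 0 with L > 0: 0.00109H* = 0.301, so H* = 276.
Substitute into dH/dt = 0: 0.491(1 - 276/948) = 0.0281L*.
The bracket is 0.709, giving L* = 0.348/0.0281 = 12.4.

H* ≈ 276, L* ≈ 12.4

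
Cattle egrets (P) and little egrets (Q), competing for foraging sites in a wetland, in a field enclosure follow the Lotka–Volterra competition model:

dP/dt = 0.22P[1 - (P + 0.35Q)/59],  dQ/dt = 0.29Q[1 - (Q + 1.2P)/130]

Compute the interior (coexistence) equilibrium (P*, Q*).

P* ≈ 23.3, Q* ≈ 102

Setting both brackets to zero gives the nullclines P + 0.35Q = 59 and 1.2P + Q = 130.
Substituting Q = 130 - 1.2P into the first: P(1 - 0.35·1.2) = 59 - 0.35·130.
So P* = 13.5/0.58 = 23.3, and then Q* = 130 - 1.2·23.3 = 102.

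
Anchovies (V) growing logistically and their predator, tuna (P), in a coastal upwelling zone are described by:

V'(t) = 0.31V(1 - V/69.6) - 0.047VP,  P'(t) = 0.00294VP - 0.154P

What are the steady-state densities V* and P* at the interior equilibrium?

V* ≈ 52.4, P* ≈ 1.63

From dP/dt = 0 with P > 0: 0.00294V* = 0.154, so V* = 52.4.
Substitute into dV/dt = 0: 0.31(1 - 52.4/69.6) = 0.047P*.
The bracket is 0.247, giving P* = 0.0767/0.047 = 1.63.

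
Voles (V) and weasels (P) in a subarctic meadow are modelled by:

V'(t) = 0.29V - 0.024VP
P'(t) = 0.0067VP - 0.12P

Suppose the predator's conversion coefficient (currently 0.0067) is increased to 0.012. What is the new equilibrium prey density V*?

V* ≈ 10

At the interior fixed point, setting dP/dt = 0 with P > 0 fixes V* = (predator death rate)/(VP coefficient) — independent of the other coefficients.
With the change, V* = 0.12/0.012 = 10; it falls from 17.9.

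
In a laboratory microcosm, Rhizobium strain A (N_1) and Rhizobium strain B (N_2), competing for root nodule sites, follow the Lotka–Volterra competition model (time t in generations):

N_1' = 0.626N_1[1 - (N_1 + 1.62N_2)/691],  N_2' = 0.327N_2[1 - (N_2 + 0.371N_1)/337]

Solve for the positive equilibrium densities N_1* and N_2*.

N_1* ≈ 364, N_2* ≈ 202

Setting both brackets to zero gives the nullclines N_1 + 1.62N_2 = 691 and 0.371N_1 + N_2 = 337.
Substituting N_2 = 337 - 0.371N_1 into the first: N_1(1 - 1.62·0.371) = 691 - 1.62·337.
So N_1* = 145/0.399 = 364, and then N_2* = 337 - 0.371·364 = 202.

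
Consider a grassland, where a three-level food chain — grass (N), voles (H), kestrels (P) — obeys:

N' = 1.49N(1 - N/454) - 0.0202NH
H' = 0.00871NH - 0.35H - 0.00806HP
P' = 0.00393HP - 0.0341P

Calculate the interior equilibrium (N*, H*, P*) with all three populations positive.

From dP/dt = 0: 0.00393H* = 0.0341, so H* = 8.68.
From dN/dt = 0: 1.49(1 - N*/454) = 0.0202·8.68, giving N* = 454·(1 - 0.118) = 401.
From dH/dt = 0: 0.00871·401 - 0.35 = 0.00806P*, so P* = 3.14/0.00806 = 389.

N* ≈ 401, H* ≈ 8.68, P* ≈ 389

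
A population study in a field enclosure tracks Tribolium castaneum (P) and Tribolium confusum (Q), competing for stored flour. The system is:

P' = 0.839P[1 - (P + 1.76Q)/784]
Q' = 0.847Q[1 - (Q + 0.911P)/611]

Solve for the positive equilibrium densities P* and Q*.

P* ≈ 483, Q* ≈ 171

Setting both brackets to zero gives the nullclines P + 1.76Q = 784 and 0.911P + Q = 611.
Substituting Q = 611 - 0.911P into the first: P(1 - 1.76·0.911) = 784 - 1.76·611.
So P* = -291/-0.603 = 483, and then Q* = 611 - 0.911·483 = 171.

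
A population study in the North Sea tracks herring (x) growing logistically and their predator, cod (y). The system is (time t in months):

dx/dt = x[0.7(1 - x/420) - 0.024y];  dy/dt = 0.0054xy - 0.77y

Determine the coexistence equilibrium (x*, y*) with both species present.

x* ≈ 143, y* ≈ 19.3

From dy/dt = 0 with y > 0: 0.0054x* = 0.77, so x* = 143.
Substitute into dx/dt = 0: 0.7(1 - 143/420) = 0.024y*.
The bracket is 0.66, giving y* = 0.462/0.024 = 19.3.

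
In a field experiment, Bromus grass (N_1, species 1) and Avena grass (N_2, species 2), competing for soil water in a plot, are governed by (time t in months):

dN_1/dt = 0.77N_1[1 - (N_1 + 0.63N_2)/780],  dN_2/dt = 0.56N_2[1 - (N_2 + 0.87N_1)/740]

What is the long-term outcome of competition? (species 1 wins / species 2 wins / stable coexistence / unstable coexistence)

stable coexistence

Compare the nullcline intercepts: K1/α12 = 780/0.63 = 1240 > K2 = 740; K2/α21 = 740/0.87 = 851 > K1 = 780.
Since both inequalities hold, each species can invade when rare, so the interior equilibrium is stable.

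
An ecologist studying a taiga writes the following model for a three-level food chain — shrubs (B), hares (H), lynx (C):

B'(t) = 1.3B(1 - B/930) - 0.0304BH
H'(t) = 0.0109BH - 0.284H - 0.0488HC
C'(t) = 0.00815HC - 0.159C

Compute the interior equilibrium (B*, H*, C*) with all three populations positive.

B* ≈ 506, H* ≈ 19.5, C* ≈ 107

From dC/dt = 0: 0.00815H* = 0.159, so H* = 19.5.
From dB/dt = 0: 1.3(1 - B*/930) = 0.0304·19.5, giving B* = 930·(1 - 0.456) = 506.
From dH/dt = 0: 0.0109·506 - 0.284 = 0.0488C*, so C* = 5.23/0.0488 = 107.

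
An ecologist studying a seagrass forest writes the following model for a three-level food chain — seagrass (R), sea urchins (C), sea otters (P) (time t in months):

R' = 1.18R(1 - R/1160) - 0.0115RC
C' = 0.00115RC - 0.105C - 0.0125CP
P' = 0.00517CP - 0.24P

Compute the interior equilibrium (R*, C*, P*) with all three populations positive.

From dP/dt = 0: 0.00517C* = 0.24, so C* = 46.4.
From dR/dt = 0: 1.18(1 - R*/1160) = 0.0115·46.4, giving R* = 1160·(1 - 0.452) = 635.
From dC/dt = 0: 0.00115·635 - 0.105 = 0.0125P*, so P* = 0.625/0.0125 = 50.

R* ≈ 635, C* ≈ 46.4, P* ≈ 50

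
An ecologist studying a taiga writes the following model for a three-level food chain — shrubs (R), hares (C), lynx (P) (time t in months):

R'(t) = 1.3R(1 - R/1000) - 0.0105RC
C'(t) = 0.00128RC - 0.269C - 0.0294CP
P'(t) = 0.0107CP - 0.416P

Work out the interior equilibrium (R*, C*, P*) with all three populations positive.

R* ≈ 686, C* ≈ 38.9, P* ≈ 20.7

From dP/dt = 0: 0.0107C* = 0.416, so C* = 38.9.
From dR/dt = 0: 1.3(1 - R*/1000) = 0.0105·38.9, giving R* = 1000·(1 - 0.314) = 686.
From dC/dt = 0: 0.00128·686 - 0.269 = 0.0294P*, so P* = 0.609/0.0294 = 20.7.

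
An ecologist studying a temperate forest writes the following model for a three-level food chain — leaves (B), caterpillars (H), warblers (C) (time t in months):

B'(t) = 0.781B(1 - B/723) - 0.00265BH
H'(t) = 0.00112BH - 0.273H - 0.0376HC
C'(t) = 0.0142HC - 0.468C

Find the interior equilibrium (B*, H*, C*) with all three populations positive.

B* ≈ 642, H* ≈ 33, C* ≈ 11.9

From dC/dt = 0: 0.0142H* = 0.468, so H* = 33.
From dB/dt = 0: 0.781(1 - B*/723) = 0.00265·33, giving B* = 723·(1 - 0.112) = 642.
From dH/dt = 0: 0.00112·642 - 0.273 = 0.0376C*, so C* = 0.446/0.0376 = 11.9.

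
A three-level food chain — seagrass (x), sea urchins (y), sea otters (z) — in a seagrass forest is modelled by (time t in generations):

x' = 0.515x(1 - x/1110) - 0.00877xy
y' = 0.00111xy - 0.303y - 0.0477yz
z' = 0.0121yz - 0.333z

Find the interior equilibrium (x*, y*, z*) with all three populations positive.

x* ≈ 590, y* ≈ 27.5, z* ≈ 7.37

From dz/dt = 0: 0.0121y* = 0.333, so y* = 27.5.
From dx/dt = 0: 0.515(1 - x*/1110) = 0.00877·27.5, giving x* = 1110·(1 - 0.469) = 590.
From dy/dt = 0: 0.00111·590 - 0.303 = 0.0477z*, so z* = 0.352/0.0477 = 7.37.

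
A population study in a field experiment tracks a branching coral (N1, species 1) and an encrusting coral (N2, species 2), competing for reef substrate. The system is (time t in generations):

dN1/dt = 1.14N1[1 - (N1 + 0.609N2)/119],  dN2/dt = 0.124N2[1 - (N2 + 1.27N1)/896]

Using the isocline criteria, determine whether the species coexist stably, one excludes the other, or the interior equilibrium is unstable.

species 2 excludes species 1

Compare the nullcline intercepts: K1/α12 = 119/0.609 = 195 < K2 = 896; K2/α21 = 896/1.27 = 706 > K1 = 119.
Since the inequalities point opposite ways, species 2 can invade but species 1 cannot.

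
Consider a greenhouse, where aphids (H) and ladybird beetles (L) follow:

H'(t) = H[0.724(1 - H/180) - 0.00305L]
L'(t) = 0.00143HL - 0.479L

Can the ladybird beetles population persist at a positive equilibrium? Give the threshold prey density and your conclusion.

The predator equation gives dL/dt > 0 only when H > 0.479/0.00143 = 335.
Without the predator, H → K = 180. Since 180 < 335, the predator cannot invade.

Threshold H = 335; K < 335, so no, the predator goes extinct.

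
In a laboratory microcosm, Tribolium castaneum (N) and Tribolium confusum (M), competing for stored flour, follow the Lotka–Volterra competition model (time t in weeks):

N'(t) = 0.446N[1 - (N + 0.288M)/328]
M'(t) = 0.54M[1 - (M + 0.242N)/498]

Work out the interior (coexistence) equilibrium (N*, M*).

Setting both brackets to zero gives the nullclines N + 0.288M = 328 and 0.242N + M = 498.
Substituting M = 498 - 0.242N into the first: N(1 - 0.288·0.242) = 328 - 0.288·498.
So N* = 185/0.93 = 198, and then M* = 498 - 0.242·198 = 450.

N* ≈ 198, M* ≈ 450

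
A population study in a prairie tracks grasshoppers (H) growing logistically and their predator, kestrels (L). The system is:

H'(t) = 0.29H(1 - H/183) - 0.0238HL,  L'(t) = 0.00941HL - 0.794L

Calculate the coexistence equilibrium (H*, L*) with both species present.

From dL/dt = 0 with L > 0: 0.00941H* = 0.794, so H* = 84.4.
Substitute into dH/dt = 0: 0.29(1 - 84.4/183) = 0.0238L*.
The bracket is 0.539, giving L* = 0.156/0.0238 = 6.57.

H* ≈ 84.4, L* ≈ 6.57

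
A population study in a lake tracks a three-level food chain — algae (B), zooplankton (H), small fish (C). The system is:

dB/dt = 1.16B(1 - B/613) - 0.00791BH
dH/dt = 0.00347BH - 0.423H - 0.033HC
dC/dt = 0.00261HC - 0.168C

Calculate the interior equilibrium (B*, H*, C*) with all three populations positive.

B* ≈ 344, H* ≈ 64.4, C* ≈ 23.3

From dC/dt = 0: 0.00261H* = 0.168, so H* = 64.4.
From dB/dt = 0: 1.16(1 - B*/613) = 0.00791·64.4, giving B* = 613·(1 - 0.439) = 344.
From dH/dt = 0: 0.00347·344 - 0.423 = 0.033C*, so C* = 0.77/0.033 = 23.3.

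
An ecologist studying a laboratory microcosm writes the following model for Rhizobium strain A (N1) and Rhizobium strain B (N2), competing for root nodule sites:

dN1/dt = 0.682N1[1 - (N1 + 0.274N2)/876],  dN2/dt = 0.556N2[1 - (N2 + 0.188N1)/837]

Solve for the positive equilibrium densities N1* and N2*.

N1* ≈ 682, N2* ≈ 709

Setting both brackets to zero gives the nullclines N1 + 0.274N2 = 876 and 0.188N1 + N2 = 837.
Substituting N2 = 837 - 0.188N1 into the first: N1(1 - 0.274·0.188) = 876 - 0.274·837.
So N1* = 647/0.948 = 682, and then N2* = 837 - 0.188·682 = 709.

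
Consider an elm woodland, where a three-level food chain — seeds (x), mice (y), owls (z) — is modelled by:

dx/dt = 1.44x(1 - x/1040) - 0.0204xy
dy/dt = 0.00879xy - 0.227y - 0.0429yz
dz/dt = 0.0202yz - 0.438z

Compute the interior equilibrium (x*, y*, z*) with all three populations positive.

From dz/dt = 0: 0.0202y* = 0.438, so y* = 21.7.
From dx/dt = 0: 1.44(1 - x*/1040) = 0.0204·21.7, giving x* = 1040·(1 - 0.307) = 721.
From dy/dt = 0: 0.00879·721 - 0.227 = 0.0429z*, so z* = 6.11/0.0429 = 142.

x* ≈ 721, y* ≈ 21.7, z* ≈ 142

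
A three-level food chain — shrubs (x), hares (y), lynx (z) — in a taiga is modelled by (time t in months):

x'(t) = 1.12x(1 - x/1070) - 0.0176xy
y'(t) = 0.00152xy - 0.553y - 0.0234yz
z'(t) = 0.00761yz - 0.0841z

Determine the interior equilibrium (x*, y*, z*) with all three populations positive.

From dz/dt = 0: 0.00761y* = 0.0841, so y* = 11.1.
From dx/dt = 0: 1.12(1 - x*/1070) = 0.0176·11.1, giving x* = 1070·(1 - 0.174) = 884.
From dy/dt = 0: 0.00152·884 - 0.553 = 0.0234z*, so z* = 0.791/0.0234 = 33.8.

x* ≈ 884, y* ≈ 11.1, z* ≈ 33.8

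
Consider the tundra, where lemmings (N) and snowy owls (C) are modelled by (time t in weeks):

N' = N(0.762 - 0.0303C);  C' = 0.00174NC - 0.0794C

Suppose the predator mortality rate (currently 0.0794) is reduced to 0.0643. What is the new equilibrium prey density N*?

At the interior fixed point, setting dC/dt = 0 with C > 0 fixes N* = (predator death rate)/(NC coefficient) — independent of the other coefficients.
With the change, N* = 0.0643/0.00174 = 37; it falls from 45.6.

N* ≈ 37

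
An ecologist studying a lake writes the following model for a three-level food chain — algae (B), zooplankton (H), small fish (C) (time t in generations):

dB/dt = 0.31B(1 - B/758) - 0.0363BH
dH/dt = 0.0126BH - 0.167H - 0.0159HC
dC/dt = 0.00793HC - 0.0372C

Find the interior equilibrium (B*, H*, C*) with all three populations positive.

From dC/dt = 0: 0.00793H* = 0.0372, so H* = 4.69.
From dB/dt = 0: 0.31(1 - B*/758) = 0.0363·4.69, giving B* = 758·(1 - 0.549) = 342.
From dH/dt = 0: 0.0126·342 - 0.167 = 0.0159C*, so C* = 4.14/0.0159 = 260.

B* ≈ 342, H* ≈ 4.69, C* ≈ 260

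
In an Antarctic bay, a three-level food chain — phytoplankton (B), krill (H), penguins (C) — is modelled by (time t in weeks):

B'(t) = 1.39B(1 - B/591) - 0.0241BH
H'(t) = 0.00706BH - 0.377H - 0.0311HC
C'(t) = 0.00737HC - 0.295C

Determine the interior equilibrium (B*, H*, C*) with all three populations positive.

B* ≈ 181, H* ≈ 40, C* ≈ 28.9

From dC/dt = 0: 0.00737H* = 0.295, so H* = 40.
From dB/dt = 0: 1.39(1 - B*/591) = 0.0241·40, giving B* = 591·(1 - 0.694) = 181.
From dH/dt = 0: 0.00706·181 - 0.377 = 0.0311C*, so C* = 0.9/0.0311 = 28.9.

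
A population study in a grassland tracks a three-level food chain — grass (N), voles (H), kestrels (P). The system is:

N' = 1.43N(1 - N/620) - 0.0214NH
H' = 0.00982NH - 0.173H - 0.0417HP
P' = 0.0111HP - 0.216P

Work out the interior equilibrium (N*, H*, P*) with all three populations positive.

From dP/dt = 0: 0.0111H* = 0.216, so H* = 19.5.
From dN/dt = 0: 1.43(1 - N*/620) = 0.0214·19.5, giving N* = 620·(1 - 0.291) = 439.
From dH/dt = 0: 0.00982·439 - 0.173 = 0.0417P*, so P* = 4.14/0.0417 = 99.3.

N* ≈ 439, H* ≈ 19.5, P* ≈ 99.3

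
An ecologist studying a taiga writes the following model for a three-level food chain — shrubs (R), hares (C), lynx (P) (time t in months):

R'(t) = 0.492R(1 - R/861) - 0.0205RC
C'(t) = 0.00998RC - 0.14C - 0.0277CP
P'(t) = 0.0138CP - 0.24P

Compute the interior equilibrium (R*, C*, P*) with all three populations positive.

R* ≈ 237, C* ≈ 17.4, P* ≈ 80.4

From dP/dt = 0: 0.0138C* = 0.24, so C* = 17.4.
From dR/dt = 0: 0.492(1 - R*/861) = 0.0205·17.4, giving R* = 861·(1 - 0.725) = 237.
From dC/dt = 0: 0.00998·237 - 0.14 = 0.0277P*, so P* = 2.23/0.0277 = 80.4.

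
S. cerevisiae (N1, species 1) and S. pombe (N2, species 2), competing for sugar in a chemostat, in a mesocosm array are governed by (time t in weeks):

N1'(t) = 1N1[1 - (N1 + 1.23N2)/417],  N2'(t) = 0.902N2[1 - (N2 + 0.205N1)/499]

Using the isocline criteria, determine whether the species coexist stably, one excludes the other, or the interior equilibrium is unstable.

species 2 excludes species 1

Compare the nullcline intercepts: K1/α12 = 417/1.23 = 339 < K2 = 499; K2/α21 = 499/0.205 = 2430 > K1 = 417.
Since the inequalities point opposite ways, species 2 can invade but species 1 cannot.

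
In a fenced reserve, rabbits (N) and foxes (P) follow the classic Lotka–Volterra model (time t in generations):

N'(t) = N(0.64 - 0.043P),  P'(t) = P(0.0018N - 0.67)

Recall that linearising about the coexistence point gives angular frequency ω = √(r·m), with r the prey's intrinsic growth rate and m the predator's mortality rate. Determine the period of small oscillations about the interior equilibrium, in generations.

T ≈ 9.6 generations

Here r = 0.64 and m = 0.67, so r·m = 0.429.
ω = √0.429 = 0.655 per generation, hence T = 2π/ω ≈ 9.6 generations.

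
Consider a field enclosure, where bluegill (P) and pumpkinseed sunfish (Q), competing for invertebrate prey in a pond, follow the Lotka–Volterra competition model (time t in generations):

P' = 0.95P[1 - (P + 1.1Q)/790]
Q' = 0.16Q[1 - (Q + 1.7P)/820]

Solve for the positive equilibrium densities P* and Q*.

Setting both brackets to zero gives the nullclines P + 1.1Q = 790 and 1.7P + Q = 820.
Substituting Q = 820 - 1.7P into the first: P(1 - 1.1·1.7) = 790 - 1.1·820.
So P* = -112/-0.87 = 129, and then Q* = 820 - 1.7·129 = 601.

P* ≈ 129, Q* ≈ 601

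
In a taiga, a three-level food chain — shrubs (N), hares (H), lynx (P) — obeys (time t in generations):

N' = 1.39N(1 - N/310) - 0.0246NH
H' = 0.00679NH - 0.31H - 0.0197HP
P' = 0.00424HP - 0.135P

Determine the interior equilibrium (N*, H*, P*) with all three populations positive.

N* ≈ 135, H* ≈ 31.8, P* ≈ 30.9

From dP/dt = 0: 0.00424H* = 0.135, so H* = 31.8.
From dN/dt = 0: 1.39(1 - N*/310) = 0.0246·31.8, giving N* = 310·(1 - 0.563) = 135.
From dH/dt = 0: 0.00679·135 - 0.31 = 0.0197P*, so P* = 0.609/0.0197 = 30.9.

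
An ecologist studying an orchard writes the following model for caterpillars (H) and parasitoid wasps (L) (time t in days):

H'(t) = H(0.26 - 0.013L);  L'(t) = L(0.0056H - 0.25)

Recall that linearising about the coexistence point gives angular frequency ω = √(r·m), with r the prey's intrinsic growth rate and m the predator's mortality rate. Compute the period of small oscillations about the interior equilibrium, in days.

T ≈ 24.6 days

Here r = 0.26 and m = 0.25, so r·m = 0.065.
ω = √0.065 = 0.255 per day, hence T = 2π/ω ≈ 24.6 days.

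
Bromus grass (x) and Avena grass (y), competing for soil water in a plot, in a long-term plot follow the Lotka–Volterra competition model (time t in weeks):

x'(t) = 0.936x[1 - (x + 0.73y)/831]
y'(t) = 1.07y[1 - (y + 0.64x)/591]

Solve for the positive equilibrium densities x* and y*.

x* ≈ 750, y* ≈ 111

Setting both brackets to zero gives the nullclines x + 0.73y = 831 and 0.64x + y = 591.
Substituting y = 591 - 0.64x into the first: x(1 - 0.73·0.64) = 831 - 0.73·591.
So x* = 400/0.533 = 750, and then y* = 591 - 0.64·750 = 111.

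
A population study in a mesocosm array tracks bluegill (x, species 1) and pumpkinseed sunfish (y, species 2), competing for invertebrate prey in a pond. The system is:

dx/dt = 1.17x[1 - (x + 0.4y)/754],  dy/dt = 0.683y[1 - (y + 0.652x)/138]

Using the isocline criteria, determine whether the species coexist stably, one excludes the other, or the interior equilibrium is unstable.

species 1 excludes species 2

Compare the nullcline intercepts: K1/α12 = 754/0.4 = 1880 > K2 = 138; K2/α21 = 138/0.652 = 212 < K1 = 754.
Since the inequalities point opposite ways, species 1 can invade but species 2 cannot.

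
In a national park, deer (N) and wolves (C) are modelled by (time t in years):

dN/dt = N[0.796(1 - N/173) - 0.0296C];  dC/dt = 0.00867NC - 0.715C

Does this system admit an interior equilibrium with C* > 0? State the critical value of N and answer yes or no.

Threshold N = 82.5; K > 82.5, so yes, the predator persists.

The predator equation gives dC/dt > 0 only when N > 0.715/0.00867 = 82.5.
Without the predator, N → K = 173. Since 173 > 82.5, the predator can invade and persist.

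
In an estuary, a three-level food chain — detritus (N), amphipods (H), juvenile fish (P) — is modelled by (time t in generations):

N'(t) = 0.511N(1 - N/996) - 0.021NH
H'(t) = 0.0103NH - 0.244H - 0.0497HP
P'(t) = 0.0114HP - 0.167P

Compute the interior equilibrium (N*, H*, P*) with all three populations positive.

From dP/dt = 0: 0.0114H* = 0.167, so H* = 14.6.
From dN/dt = 0: 0.511(1 - N*/996) = 0.021·14.6, giving N* = 996·(1 - 0.602) = 396.
From dH/dt = 0: 0.0103·396 - 0.244 = 0.0497P*, so P* = 3.84/0.0497 = 77.2.

N* ≈ 396, H* ≈ 14.6, P* ≈ 77.2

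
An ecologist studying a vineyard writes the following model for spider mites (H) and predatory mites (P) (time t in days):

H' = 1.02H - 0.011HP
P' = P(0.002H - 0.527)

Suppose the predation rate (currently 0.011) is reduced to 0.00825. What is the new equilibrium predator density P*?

P* ≈ 124

At the interior fixed point, setting dH/dt = 0 with H > 0 fixes P* = (prey growth rate)/(HP coefficient) — independent of the other coefficients.
With the change, P* = 1.02/0.00825 = 124; it rises from 92.7.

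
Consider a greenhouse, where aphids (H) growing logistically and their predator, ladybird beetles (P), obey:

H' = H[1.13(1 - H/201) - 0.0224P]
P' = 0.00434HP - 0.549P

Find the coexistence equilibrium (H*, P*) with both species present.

From dP/dt = 0 with P > 0: 0.00434H* = 0.549, so H* = 126.
Substitute into dH/dt = 0: 1.13(1 - 126/201) = 0.0224P*.
The bracket is 0.371, giving P* = 0.419/0.0224 = 18.7.

H* ≈ 126, P* ≈ 18.7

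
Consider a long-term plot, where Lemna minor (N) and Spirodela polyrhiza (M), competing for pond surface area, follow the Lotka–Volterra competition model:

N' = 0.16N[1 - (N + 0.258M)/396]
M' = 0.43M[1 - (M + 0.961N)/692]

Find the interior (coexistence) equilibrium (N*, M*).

Setting both brackets to zero gives the nullclines N + 0.258M = 396 and 0.961N + M = 692.
Substituting M = 692 - 0.961N into the first: N(1 - 0.258·0.961) = 396 - 0.258·692.
So N* = 217/0.752 = 289, and then M* = 692 - 0.961·289 = 414.

N* ≈ 289, M* ≈ 414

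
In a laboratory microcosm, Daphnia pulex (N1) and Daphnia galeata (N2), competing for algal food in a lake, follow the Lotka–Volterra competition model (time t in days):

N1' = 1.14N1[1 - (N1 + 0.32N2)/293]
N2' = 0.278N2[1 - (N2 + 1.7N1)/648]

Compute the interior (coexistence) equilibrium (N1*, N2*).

Setting both brackets to zero gives the nullclines N1 + 0.32N2 = 293 and 1.7N1 + N2 = 648.
Substituting N2 = 648 - 1.7N1 into the first: N1(1 - 0.32·1.7) = 293 - 0.32·648.
So N1* = 85.6/0.456 = 188, and then N2* = 648 - 1.7·188 = 329.

N1* ≈ 188, N2* ≈ 329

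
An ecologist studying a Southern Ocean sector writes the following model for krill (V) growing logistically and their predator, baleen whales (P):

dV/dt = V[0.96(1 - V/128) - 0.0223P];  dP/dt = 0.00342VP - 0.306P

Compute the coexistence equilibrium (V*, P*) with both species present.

V* ≈ 89.5, P* ≈ 13

From dP/dt = 0 with P > 0: 0.00342V* = 0.306, so V* = 89.5.
Substitute into dV/dt = 0: 0.96(1 - 89.5/128) = 0.0223P*.
The bracket is 0.301, giving P* = 0.289/0.0223 = 13.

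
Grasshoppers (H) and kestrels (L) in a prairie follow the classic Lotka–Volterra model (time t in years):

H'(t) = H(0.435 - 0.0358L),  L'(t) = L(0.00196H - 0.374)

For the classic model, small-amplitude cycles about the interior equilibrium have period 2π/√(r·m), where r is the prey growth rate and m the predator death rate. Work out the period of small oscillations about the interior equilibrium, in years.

T ≈ 15.6 years

Here r = 0.435 and m = 0.374, so r·m = 0.163.
ω = √0.163 = 0.403 per year, hence T = 2π/ω ≈ 15.6 years.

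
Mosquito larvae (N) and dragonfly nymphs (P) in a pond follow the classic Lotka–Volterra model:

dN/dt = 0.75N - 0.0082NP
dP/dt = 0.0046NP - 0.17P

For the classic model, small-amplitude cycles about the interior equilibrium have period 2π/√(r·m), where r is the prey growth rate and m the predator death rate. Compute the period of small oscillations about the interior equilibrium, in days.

T ≈ 17.6 days

Here r = 0.75 and m = 0.17, so r·m = 0.128.
ω = √0.128 = 0.357 per day, hence T = 2π/ω ≈ 17.6 days.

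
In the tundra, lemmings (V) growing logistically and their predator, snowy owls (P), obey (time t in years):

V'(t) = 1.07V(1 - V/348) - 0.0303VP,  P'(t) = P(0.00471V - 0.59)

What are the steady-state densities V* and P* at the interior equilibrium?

From dP/dt = 0 with P > 0: 0.00471V* = 0.59, so V* = 125.
Substitute into dV/dt = 0: 1.07(1 - 125/348) = 0.0303P*.
The bracket is 0.64, giving P* = 0.685/0.0303 = 22.6.

V* ≈ 125, P* ≈ 22.6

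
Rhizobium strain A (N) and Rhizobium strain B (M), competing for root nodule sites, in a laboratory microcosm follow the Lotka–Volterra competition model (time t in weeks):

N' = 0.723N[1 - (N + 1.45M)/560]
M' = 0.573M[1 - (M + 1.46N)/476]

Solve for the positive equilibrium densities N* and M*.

Setting both brackets to zero gives the nullclines N + 1.45M = 560 and 1.46N + M = 476.
Substituting M = 476 - 1.46N into the first: N(1 - 1.45·1.46) = 560 - 1.45·476.
So N* = -130/-1.12 = 117, and then M* = 476 - 1.46·117 = 306.

N* ≈ 117, M* ≈ 306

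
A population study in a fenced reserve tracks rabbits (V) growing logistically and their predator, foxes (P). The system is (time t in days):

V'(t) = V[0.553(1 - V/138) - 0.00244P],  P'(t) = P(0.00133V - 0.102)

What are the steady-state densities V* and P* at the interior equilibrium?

From dP/dt = 0 with P > 0: 0.00133V* = 0.102, so V* = 76.7.
Substitute into dV/dt = 0: 0.553(1 - 76.7/138) = 0.00244P*.
The bracket is 0.444, giving P* = 0.246/0.00244 = 101.

V* ≈ 76.7, P* ≈ 101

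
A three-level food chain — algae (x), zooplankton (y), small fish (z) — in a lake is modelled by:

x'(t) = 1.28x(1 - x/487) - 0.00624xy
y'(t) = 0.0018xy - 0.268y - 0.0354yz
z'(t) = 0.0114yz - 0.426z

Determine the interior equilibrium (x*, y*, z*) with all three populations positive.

From dz/dt = 0: 0.0114y* = 0.426, so y* = 37.4.
From dx/dt = 0: 1.28(1 - x*/487) = 0.00624·37.4, giving x* = 487·(1 - 0.182) = 398.
From dy/dt = 0: 0.0018·398 - 0.268 = 0.0354z*, so z* = 0.449/0.0354 = 12.7.

x* ≈ 398, y* ≈ 37.4, z* ≈ 12.7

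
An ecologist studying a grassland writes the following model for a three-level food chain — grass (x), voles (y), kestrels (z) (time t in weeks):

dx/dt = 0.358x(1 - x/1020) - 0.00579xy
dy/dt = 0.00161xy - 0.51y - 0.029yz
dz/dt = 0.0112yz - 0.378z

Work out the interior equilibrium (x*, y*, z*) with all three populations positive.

From dz/dt = 0: 0.0112y* = 0.378, so y* = 33.8.
From dx/dt = 0: 0.358(1 - x*/1020) = 0.00579·33.8, giving x* = 1020·(1 - 0.546) = 463.
From dy/dt = 0: 0.00161·463 - 0.51 = 0.029z*, so z* = 0.236/0.029 = 8.13.

x* ≈ 463, y* ≈ 33.8, z* ≈ 8.13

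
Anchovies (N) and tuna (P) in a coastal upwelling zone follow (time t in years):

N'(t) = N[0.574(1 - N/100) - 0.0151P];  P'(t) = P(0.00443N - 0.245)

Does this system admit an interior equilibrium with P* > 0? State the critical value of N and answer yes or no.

The predator equation gives dP/dt > 0 only when N > 0.245/0.00443 = 55.3.
Without the predator, N → K = 100. Since 100 > 55.3, the predator can invade and persist.

Threshold N = 55.3; K > 55.3, so yes, the predator persists.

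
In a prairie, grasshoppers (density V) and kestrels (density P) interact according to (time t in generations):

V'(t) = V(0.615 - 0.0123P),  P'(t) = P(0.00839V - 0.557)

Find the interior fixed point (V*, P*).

Set dP/dt = 0 with P > 0: 0.00839V - 0.557 = 0, so V* = 0.557/0.00839 = 66.4.
Set dV/dt = 0 with V > 0: 0.615 - 0.0123P = 0, so P* = 0.615/0.0123 = 50.

V* ≈ 66.4, P* ≈ 50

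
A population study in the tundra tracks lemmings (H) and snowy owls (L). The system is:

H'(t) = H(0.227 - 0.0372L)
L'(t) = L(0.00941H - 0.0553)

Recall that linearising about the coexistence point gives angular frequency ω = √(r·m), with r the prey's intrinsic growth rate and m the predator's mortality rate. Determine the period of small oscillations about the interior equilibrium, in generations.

Here r = 0.227 and m = 0.0553, so r·m = 0.0126.
ω = √0.0126 = 0.112 per generation, hence T = 2π/ω ≈ 56.1 generations.

T ≈ 56.1 generations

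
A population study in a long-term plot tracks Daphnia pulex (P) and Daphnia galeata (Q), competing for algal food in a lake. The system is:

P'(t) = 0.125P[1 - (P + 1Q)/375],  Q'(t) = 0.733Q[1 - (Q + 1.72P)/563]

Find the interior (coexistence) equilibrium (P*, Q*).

P* ≈ 261, Q* ≈ 114

Setting both brackets to zero gives the nullclines P + 1Q = 375 and 1.72P + Q = 563.
Substituting Q = 563 - 1.72P into the first: P(1 - 1·1.72) = 375 - 1·563.
So P* = -188/-0.72 = 261, and then Q* = 563 - 1.72·261 = 114.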